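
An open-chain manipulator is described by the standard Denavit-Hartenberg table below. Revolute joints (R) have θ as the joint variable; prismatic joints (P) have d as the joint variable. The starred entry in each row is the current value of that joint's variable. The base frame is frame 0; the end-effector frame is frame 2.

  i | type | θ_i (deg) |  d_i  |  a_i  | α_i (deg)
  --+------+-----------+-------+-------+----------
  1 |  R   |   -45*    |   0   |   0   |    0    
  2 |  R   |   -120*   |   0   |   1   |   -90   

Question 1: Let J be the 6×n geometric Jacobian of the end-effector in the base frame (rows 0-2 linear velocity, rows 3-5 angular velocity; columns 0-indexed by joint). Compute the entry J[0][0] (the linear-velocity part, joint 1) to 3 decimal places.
0.259

axis z_0 = ẑ; lever o_n−o_0 = (-0.9659,-0.2588,0.0000)
cross product → J_v[:, 0] = (0.2588,-0.9659,0.0000)
J_ω[:, 0] = z_0
entry J[0][0] = 0.2588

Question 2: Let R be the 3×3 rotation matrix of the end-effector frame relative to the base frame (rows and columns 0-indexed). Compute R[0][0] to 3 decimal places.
End-effector x-axis (col 0 of R) = (-0.9659,-0.2588,0.0000)
R[0][0] = -0.9659

-0.966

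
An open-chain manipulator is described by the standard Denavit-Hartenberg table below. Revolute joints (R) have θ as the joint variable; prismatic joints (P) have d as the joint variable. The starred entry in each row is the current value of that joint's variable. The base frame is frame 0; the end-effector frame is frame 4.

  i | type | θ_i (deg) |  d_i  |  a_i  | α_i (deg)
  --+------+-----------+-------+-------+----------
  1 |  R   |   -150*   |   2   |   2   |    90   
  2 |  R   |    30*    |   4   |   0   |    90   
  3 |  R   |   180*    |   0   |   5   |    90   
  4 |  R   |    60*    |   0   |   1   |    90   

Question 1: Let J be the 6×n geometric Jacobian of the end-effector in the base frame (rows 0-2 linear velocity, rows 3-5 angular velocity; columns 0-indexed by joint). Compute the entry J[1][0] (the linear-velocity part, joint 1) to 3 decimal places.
0.018

axis z_0 = ẑ; lever o_n−o_0 = (0.0179,4.6292,-1.5000)
cross product → J_v[:, 0] = (-4.6292,0.0179,0.0000)
J_ω[:, 0] = z_0
entry J[1][0] = 0.0179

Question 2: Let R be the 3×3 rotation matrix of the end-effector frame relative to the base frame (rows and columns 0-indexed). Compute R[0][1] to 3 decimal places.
-0.500

End-effector y-axis (col 1 of R) = (-0.5000,0.8660,0.0000)
R[0][1] = -0.5000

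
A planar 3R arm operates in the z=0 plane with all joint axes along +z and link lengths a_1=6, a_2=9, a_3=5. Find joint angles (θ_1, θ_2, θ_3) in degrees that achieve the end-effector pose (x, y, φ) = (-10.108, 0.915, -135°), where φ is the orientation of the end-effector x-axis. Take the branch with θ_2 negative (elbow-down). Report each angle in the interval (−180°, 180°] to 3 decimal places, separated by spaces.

-135.000 -119.997 119.997

wrist centre = target − a_3·(cos φ, sin φ) = (-6.5725, 4.4505)
cos θ_2 = (63.0046−6²−9²)/(2·6·9) = -0.5000; θ_2 = -119.9972° (elbow-down)
β = atan2(4.4505,-6.5725) = 145.8962°; ψ = atan2(-7.7944,1.5004) = -79.1042°
θ_1 = β − ψ = 225.0004°
θ_3 = φ − θ_1 − θ_2 = 119.9968° (wrapped to (-180°,180°])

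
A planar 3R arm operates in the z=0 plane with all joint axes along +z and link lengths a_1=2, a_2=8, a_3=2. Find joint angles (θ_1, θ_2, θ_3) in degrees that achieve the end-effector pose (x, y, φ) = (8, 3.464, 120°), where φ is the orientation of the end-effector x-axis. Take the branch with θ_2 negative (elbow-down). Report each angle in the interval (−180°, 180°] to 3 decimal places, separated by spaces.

wrist centre = target − a_3·(cos φ, sin φ) = (9.0000, 1.7319)
cos θ_2 = (83.9996−2²−8²)/(2·2·8) = 0.5000; θ_2 = -60.0007° (elbow-down)
β = atan2(1.7319,9.0000) = 10.8928°; ψ = atan2(-6.9283,5.9999) = -49.1072°
θ_1 = β − ψ = 60.0000°
θ_3 = φ − θ_1 − θ_2 = 120.0007° (wrapped to (-180°,180°])

60.000 -60.001 120.001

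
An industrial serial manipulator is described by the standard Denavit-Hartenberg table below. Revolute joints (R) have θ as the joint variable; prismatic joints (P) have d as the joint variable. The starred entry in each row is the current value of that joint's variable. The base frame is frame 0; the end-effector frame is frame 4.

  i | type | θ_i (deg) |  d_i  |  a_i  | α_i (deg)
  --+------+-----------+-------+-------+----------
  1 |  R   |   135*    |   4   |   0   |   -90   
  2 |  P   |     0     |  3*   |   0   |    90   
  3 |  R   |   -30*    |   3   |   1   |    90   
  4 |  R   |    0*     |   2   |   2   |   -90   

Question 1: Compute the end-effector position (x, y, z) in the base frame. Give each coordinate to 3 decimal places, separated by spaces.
-0.966 1.294 7.000

after link 1: o_1 = (0.0000, 0.0000, 4.0000)
after link 2: o_2 = (-2.1213, -2.1213, 4.0000)
after link 3: o_3 = (-2.3801, -1.1554, 7.0000)
after link 4: o_4 = (-0.9659, 1.2941, 7.0000)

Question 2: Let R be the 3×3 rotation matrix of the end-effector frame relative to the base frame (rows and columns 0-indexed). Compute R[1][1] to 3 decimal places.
-0.259

End-effector y-axis (col 1 of R) = (-0.9659,-0.2588,0.0000)
R[1][1] = -0.2588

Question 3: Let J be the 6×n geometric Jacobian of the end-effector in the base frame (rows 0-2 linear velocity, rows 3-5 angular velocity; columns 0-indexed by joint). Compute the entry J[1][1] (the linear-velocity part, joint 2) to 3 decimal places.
prismatic axis z_1 = (-0.7071,-0.7071,0.0000)
J_v[:, 1] = z_1; J_ω[:, 1] = (0,0,0)
entry J[1][1] = -0.7071

-0.707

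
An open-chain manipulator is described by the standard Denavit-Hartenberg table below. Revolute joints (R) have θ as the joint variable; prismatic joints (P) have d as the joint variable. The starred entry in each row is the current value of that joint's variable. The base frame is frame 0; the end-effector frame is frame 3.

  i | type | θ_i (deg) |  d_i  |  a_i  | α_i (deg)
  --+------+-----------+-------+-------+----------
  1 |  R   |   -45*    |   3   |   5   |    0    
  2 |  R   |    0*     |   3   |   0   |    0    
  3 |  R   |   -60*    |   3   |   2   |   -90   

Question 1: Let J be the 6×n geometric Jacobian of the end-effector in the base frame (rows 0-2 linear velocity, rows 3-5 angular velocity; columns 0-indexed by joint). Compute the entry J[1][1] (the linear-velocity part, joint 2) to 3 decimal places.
axis z_1 = (0.0000,0.0000,1.0000); lever o_n−o_1 = (-0.5176,-1.9319,6.0000)
cross product → J_v[:, 1] = (1.9319,-0.5176,0.0000)
J_ω[:, 1] = z_1
entry J[1][1] = -0.5176

-0.518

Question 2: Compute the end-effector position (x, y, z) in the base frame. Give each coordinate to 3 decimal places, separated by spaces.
3.018 -5.467 9.000

after link 1: o_1 = (3.5355, -3.5355, 3.0000)
after link 2: o_2 = (3.5355, -3.5355, 6.0000)
after link 3: o_3 = (3.0179, -5.4674, 9.0000)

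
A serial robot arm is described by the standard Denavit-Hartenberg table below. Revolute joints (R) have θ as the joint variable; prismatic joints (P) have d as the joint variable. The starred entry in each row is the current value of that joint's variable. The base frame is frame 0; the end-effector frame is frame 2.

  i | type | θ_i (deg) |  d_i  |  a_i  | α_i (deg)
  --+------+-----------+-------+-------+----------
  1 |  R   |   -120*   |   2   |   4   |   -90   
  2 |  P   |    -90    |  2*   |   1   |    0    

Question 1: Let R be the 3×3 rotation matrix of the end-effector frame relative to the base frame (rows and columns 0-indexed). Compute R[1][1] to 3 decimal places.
-0.866

End-effector y-axis (col 1 of R) = (-0.5000,-0.8660,-0.0000)
R[1][1] = -0.8660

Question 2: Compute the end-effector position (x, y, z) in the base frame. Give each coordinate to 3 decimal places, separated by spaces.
after link 1: o_1 = (-2.0000, -3.4641, 2.0000)
after link 2: o_2 = (-0.2679, -4.4641, 3.0000)

-0.268 -4.464 3.000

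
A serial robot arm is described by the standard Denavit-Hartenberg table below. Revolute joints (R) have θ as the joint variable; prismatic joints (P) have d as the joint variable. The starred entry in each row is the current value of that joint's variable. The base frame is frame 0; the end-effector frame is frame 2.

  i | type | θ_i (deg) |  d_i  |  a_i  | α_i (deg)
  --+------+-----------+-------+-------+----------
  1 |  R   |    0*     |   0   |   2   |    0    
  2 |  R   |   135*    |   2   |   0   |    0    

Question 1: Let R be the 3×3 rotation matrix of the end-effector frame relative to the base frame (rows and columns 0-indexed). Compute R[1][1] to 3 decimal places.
-0.707

End-effector y-axis (col 1 of R) = (-0.7071,-0.7071,0.0000)
R[1][1] = -0.7071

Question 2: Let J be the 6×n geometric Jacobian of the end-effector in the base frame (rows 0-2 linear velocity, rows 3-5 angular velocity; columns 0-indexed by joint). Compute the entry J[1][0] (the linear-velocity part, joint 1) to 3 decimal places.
2.000

axis z_0 = ẑ; lever o_n−o_0 = (2.0000,0.0000,2.0000)
cross product → J_v[:, 0] = (0.0000,2.0000,0.0000)
J_ω[:, 0] = z_0
entry J[1][0] = 2.0000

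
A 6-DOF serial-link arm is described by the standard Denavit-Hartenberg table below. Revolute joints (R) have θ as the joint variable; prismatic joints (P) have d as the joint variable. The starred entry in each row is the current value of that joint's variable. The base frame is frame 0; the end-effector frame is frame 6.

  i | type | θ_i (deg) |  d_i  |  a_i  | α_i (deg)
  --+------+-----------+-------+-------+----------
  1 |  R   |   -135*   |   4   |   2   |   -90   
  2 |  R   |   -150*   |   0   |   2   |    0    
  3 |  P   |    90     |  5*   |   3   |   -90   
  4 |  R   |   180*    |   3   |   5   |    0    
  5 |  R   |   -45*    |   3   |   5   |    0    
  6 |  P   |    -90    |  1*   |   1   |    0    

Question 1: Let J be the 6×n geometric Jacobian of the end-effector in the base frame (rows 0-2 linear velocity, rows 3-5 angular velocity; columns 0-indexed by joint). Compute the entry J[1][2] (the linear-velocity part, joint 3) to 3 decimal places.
prismatic axis z_2 = (0.7071,-0.7071,0.0000)
J_v[:, 2] = z_2; J_ω[:, 2] = (0,0,0)
entry J[1][2] = -0.7071

-0.707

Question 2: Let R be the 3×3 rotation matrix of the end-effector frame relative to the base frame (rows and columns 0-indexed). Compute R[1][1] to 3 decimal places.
End-effector y-axis (col 1 of R) = (-0.2500,0.7500,-0.6124)
R[1][1] = 0.7500

0.750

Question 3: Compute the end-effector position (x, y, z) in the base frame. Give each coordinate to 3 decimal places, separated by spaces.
-2.233 -3.305 -2.682

after link 1: o_1 = (-1.4142, -1.4142, 4.0000)
after link 2: o_2 = (-0.1895, -0.1895, 5.0000)
after link 3: o_3 = (2.2854, -4.7857, 7.5981)
after link 4: o_4 = (2.2161, -4.8550, 1.7679)
after link 5: o_5 = (-0.8711, -2.9421, -2.7939)
after link 6: o_6 = (-2.2334, -3.3045, -2.6815)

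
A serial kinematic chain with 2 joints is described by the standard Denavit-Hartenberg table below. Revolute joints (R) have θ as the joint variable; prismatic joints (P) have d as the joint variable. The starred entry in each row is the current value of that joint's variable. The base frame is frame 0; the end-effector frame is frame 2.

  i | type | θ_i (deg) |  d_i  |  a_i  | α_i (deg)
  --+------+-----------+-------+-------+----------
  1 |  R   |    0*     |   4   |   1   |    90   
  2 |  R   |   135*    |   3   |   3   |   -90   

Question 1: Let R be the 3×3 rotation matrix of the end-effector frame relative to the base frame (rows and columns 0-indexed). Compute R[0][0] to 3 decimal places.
-0.707

End-effector x-axis (col 0 of R) = (-0.7071,0.0000,0.7071)
R[0][0] = -0.7071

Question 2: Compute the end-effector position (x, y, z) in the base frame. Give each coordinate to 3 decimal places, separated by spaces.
after link 1: o_1 = (1.0000, 0.0000, 4.0000)
after link 2: o_2 = (-1.1213, -3.0000, 6.1213)

-1.121 -3.000 6.121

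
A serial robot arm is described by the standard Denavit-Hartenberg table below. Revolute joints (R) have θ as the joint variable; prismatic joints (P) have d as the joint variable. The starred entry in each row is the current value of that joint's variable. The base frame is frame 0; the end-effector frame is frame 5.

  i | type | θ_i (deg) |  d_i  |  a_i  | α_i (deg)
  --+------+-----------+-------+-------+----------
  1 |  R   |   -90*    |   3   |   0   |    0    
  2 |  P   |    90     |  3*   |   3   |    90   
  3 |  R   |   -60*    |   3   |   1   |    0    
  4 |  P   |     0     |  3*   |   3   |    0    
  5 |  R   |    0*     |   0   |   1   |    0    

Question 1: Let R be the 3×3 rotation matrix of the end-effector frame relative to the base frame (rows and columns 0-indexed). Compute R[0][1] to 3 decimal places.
0.866

End-effector y-axis (col 1 of R) = (0.8660,0.0000,0.5000)
R[0][1] = 0.8660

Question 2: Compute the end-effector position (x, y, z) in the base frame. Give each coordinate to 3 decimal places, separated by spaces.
after link 1: o_1 = (0.0000, 0.0000, 3.0000)
after link 2: o_2 = (3.0000, 0.0000, 6.0000)
after link 3: o_3 = (3.5000, -3.0000, 5.1340)
after link 4: o_4 = (5.0000, -6.0000, 2.5359)
after link 5: o_5 = (5.5000, -6.0000, 1.6699)

5.500 -6.000 1.670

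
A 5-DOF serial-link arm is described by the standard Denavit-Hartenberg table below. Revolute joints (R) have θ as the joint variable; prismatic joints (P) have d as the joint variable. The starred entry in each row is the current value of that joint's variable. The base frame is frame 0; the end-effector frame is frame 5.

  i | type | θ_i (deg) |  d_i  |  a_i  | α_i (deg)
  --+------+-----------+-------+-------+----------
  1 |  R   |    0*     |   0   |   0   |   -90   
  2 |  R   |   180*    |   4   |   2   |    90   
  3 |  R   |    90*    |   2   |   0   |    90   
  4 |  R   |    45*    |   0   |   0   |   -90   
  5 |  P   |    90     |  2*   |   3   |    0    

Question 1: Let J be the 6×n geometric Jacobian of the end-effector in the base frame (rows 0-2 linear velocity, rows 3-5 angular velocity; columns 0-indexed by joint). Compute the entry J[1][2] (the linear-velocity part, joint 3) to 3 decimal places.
axis z_2 = (0.0000,0.0000,-1.0000); lever o_n−o_2 = (3.0000,-1.4142,-3.4142)
cross product → J_v[:, 2] = (-1.4142,-3.0000,-0.0000)
J_ω[:, 2] = z_2
entry J[1][2] = -3.0000

-3.000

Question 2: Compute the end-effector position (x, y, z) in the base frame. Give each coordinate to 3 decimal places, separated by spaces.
1.000 2.586 -3.414

after link 1: o_1 = (0.0000, 0.0000, 0.0000)
after link 2: o_2 = (-2.0000, 4.0000, 0.0000)
after link 3: o_3 = (-2.0000, 4.0000, -2.0000)
after link 4: o_4 = (-2.0000, 4.0000, -2.0000)
after link 5: o_5 = (1.0000, 2.5858, -3.4142)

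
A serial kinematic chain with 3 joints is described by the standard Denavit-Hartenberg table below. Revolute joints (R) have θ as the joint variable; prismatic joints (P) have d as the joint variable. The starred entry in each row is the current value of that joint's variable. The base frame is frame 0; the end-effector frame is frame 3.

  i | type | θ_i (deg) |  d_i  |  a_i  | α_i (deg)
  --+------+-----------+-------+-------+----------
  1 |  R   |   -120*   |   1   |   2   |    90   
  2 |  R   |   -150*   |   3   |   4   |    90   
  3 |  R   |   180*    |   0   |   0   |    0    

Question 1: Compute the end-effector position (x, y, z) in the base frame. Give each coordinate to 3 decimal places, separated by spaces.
-1.866 2.768 -1.000

after link 1: o_1 = (-1.0000, -1.7321, 1.0000)
after link 2: o_2 = (-1.8660, 2.7679, -1.0000)
after link 3: o_3 = (-1.8660, 2.7679, -1.0000)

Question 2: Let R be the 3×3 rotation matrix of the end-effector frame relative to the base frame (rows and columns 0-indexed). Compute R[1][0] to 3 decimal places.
End-effector x-axis (col 0 of R) = (-0.4330,-0.7500,0.5000)
R[1][0] = -0.7500

-0.750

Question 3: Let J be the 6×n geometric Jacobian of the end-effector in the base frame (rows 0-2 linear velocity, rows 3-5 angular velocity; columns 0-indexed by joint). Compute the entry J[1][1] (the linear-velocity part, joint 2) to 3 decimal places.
-1.732

axis z_1 = (-0.8660,0.5000,0.0000); lever o_n−o_1 = (-0.8660,4.5000,-2.0000)
cross product → J_v[:, 1] = (-1.0000,-1.7321,-3.4641)
J_ω[:, 1] = z_1
entry J[1][1] = -1.7321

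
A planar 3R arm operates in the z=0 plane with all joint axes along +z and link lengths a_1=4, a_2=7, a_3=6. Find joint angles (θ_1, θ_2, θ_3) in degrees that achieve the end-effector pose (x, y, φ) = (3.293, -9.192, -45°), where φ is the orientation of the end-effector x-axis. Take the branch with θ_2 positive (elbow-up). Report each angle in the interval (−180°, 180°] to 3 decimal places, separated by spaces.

wrist centre = target − a_3·(cos φ, sin φ) = (-0.9496, -4.9494)
cos θ_2 = (25.3980−4²−7²)/(2·4·7) = -0.7072; θ_2 = 135.0059° (elbow-up)
β = atan2(-4.9494,-0.9496) = -100.8614°; ψ = atan2(4.9492,-0.9503) = 100.8685°
θ_1 = β − ψ = -201.7299°
θ_3 = φ − θ_1 − θ_2 = 21.7241° (wrapped to (-180°,180°])

158.270 135.006 21.724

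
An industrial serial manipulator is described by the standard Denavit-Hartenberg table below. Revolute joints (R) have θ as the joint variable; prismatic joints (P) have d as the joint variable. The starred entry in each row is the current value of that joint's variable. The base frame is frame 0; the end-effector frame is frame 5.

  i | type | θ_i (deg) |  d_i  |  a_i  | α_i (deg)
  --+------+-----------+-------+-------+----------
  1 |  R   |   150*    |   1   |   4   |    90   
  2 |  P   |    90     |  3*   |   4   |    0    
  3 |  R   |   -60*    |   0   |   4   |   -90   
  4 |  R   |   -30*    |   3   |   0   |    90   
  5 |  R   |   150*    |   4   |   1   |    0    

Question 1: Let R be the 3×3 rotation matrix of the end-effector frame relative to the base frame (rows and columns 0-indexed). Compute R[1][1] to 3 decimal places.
-0.187

End-effector y-axis (col 1 of R) = (-0.1752,-0.1875,-0.9665)
R[1][1] = -0.1875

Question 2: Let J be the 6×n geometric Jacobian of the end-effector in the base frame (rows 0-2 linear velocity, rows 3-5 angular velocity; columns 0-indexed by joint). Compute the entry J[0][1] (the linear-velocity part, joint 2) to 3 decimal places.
prismatic axis z_1 = (0.5000,0.8660,0.0000)
J_v[:, 1] = z_1; J_ω[:, 1] = (0,0,0)
entry J[0][1] = 0.5000

0.500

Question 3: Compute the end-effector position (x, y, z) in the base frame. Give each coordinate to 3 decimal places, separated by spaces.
after link 1: o_1 = (-3.4641, 2.0000, 1.0000)
after link 2: o_2 = (-1.9641, 4.5981, 5.0000)
after link 3: o_3 = (-4.9641, 6.3301, 7.0000)
after link 4: o_4 = (-3.6651, 5.5801, 9.5981)
after link 5: o_5 = (0.1295, 6.8893, 8.6561)

0.129 6.889 8.656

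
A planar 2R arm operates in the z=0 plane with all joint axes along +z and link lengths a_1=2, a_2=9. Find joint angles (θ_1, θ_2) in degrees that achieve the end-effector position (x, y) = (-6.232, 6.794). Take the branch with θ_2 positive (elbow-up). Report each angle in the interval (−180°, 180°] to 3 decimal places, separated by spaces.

55.053 90.006

cos θ_2 = (84.9963−2²−9²)/(2·2·9) = -0.0001; θ_2 = 90.0060° (elbow-up)
β = atan2(6.7940,-6.2320) = 132.5295°; ψ = atan2(9.0000,1.9991) = 77.4769°
θ_1 = β − ψ = 55.0527°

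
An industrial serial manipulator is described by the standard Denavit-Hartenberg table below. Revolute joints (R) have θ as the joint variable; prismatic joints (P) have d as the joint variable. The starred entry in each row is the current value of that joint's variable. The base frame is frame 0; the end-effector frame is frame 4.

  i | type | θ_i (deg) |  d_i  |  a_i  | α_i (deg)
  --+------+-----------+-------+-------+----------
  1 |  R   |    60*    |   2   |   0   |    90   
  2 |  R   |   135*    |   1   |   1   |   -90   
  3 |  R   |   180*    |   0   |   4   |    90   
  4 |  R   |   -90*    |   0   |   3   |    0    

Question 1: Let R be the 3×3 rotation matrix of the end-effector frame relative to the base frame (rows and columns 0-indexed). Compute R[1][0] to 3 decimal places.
0.612

End-effector x-axis (col 0 of R) = (0.3536,0.6124,0.7071)
R[1][0] = 0.6124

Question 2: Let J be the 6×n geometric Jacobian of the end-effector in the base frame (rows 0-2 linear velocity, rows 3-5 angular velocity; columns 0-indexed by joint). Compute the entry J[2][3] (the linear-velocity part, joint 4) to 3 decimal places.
-2.121

axis z_3 = (-0.8660,0.5000,-0.0000); lever o_n−o_3 = (1.0607,1.8371,2.1213)
cross product → J_v[:, 3] = (1.0607,1.8371,-2.1213)
J_ω[:, 3] = z_3
entry J[2][3] = -2.1213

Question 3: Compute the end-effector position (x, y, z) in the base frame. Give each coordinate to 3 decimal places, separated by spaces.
after link 1: o_1 = (0.0000, 0.0000, 2.0000)
after link 2: o_2 = (0.5125, -1.1124, 2.7071)
after link 3: o_3 = (1.9267, 1.3371, -0.1213)
after link 4: o_4 = (2.9873, 3.1742, 2.0000)

2.987 3.174 2.000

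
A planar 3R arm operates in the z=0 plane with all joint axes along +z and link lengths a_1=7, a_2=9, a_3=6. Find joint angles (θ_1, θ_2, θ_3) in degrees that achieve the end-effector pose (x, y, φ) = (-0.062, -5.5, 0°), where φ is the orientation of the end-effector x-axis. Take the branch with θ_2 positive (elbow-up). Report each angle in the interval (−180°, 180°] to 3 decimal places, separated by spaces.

150.000 120.001 89.999

wrist centre = target − a_3·(cos φ, sin φ) = (-6.0620, -5.5000)
cos θ_2 = (66.9978−7²−9²)/(2·7·9) = -0.5000; θ_2 = 120.0011° (elbow-up)
β = atan2(-5.5000,-6.0620) = -137.7828°; ψ = atan2(7.7941,2.4998) = 72.2172°
θ_1 = β − ψ = -210.0000°
θ_3 = φ − θ_1 − θ_2 = 89.9989° (wrapped to (-180°,180°])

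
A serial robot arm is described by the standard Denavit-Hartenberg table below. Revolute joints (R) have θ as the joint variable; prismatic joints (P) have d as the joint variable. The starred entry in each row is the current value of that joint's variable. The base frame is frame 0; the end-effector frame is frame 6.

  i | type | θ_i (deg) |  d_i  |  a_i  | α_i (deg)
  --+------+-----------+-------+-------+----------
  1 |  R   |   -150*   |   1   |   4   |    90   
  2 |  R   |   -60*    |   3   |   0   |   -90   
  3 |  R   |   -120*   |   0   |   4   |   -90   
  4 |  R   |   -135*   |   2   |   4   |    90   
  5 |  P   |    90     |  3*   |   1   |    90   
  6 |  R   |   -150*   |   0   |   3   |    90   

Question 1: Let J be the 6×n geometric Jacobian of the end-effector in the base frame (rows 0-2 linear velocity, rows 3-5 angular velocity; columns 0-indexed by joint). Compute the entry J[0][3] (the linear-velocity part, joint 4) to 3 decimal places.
-3.300

axis z_3 = (-0.6250,0.2165,-0.7500); lever o_n−o_3 = (-0.7350,-4.0814,-1.1016)
cross product → J_v[:, 3] = (-3.2995,-0.1372,2.7100)
J_ω[:, 3] = z_3
entry J[0][3] = -3.2995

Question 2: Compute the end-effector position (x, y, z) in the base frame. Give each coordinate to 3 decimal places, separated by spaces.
after link 1: o_1 = (-3.4641, -2.0000, 1.0000)
after link 2: o_2 = (-4.9641, 0.5981, 1.0000)
after link 3: o_3 = (-5.8301, 4.0981, 2.7321)
after link 4: o_4 = (-8.5891, 0.8315, 1.4215)
after link 5: o_5 = (-7.1638, 0.1104, -1.3077)
after link 6: o_6 = (-6.5651, 0.0167, 1.6305)

-6.565 0.017 1.630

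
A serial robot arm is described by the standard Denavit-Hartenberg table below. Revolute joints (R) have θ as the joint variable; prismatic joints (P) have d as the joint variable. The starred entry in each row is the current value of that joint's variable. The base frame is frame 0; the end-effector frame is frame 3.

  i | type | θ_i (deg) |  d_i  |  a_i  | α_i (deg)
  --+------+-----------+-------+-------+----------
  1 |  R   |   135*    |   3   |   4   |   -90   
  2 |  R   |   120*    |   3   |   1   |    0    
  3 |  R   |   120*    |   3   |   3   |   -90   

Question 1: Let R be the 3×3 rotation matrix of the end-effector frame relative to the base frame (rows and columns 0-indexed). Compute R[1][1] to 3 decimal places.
0.707

End-effector y-axis (col 1 of R) = (0.7071,0.7071,-0.0000)
R[1][1] = 0.7071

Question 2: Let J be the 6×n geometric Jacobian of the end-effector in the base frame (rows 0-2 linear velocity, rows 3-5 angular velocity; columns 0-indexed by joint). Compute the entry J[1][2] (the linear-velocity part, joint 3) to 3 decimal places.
axis z_2 = (-0.7071,-0.7071,0.0000); lever o_n−o_2 = (-1.0607,-3.1820,2.5981)
cross product → J_v[:, 2] = (-1.8371,1.8371,1.5000)
J_ω[:, 2] = z_2
entry J[1][2] = 1.8371

1.837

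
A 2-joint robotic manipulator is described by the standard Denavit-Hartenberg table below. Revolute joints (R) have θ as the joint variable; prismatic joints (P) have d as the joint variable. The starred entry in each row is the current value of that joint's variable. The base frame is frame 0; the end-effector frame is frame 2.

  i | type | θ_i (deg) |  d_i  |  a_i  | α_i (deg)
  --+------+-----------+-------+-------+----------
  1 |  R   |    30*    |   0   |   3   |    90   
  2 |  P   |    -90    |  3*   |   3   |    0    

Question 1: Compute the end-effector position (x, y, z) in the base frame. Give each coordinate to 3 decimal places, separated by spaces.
after link 1: o_1 = (2.5981, 1.5000, 0.0000)
after link 2: o_2 = (4.0981, -1.0981, -3.0000)

4.098 -1.098 -3.000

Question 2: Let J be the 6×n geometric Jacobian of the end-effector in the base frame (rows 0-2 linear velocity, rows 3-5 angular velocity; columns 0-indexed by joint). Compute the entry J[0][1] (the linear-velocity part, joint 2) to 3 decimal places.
prismatic axis z_1 = (0.5000,-0.8660,0.0000)
J_v[:, 1] = z_1; J_ω[:, 1] = (0,0,0)
entry J[0][1] = 0.5000

0.500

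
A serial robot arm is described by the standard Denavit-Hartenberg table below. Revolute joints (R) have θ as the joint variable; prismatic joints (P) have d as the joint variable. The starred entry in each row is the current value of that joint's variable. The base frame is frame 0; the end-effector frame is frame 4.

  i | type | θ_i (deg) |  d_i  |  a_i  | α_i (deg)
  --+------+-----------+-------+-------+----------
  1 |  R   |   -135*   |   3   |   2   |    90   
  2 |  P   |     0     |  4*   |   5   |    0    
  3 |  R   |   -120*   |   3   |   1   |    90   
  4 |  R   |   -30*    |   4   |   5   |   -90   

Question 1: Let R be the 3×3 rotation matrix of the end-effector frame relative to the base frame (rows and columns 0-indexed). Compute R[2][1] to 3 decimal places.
-0.500

End-effector y-axis (col 1 of R) = (-0.6124,-0.6124,-0.5000)
R[2][1] = -0.5000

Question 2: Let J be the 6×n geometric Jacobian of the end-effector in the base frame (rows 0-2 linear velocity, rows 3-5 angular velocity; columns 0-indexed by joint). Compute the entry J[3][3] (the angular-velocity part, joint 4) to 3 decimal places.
axis z_3 = (0.6124,0.6124,0.5000); lever o_n−o_3 = (5.7482,2.2127,-1.7500)
cross product → J_v[:, 3] = (-2.1780,3.9457,-2.1651)
J_ω[:, 3] = z_3
entry J[3][3] = 0.6124

0.612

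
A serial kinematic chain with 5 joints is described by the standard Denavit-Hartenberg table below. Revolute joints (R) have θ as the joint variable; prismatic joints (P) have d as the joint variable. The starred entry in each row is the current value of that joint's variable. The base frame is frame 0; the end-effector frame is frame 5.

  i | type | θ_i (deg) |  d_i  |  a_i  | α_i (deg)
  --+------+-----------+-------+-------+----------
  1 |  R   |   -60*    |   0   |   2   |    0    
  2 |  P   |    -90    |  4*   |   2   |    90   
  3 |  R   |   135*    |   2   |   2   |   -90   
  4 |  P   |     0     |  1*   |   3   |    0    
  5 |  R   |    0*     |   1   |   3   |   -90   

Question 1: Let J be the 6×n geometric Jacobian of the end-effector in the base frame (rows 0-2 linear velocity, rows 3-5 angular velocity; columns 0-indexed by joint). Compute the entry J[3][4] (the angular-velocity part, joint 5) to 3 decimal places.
0.612

axis z_4 = (0.6124,0.3536,-0.7071); lever o_n−o_4 = (2.4495,1.4142,1.4142)
cross product → J_v[:, 4] = (1.5000,-2.5981,-0.0000)
J_ω[:, 4] = z_4
entry J[3][4] = 0.6124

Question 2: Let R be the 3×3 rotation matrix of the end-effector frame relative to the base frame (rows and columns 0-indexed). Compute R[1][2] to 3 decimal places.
-0.866

End-effector z-axis (col 2 of R) = (0.5000,-0.8660,-0.0000)
R[1][2] = -0.8660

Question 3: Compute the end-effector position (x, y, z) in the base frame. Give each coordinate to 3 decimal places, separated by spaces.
after link 1: o_1 = (1.0000, -1.7321, 0.0000)
after link 2: o_2 = (-0.7321, -2.7321, 4.0000)
after link 3: o_3 = (-0.5073, -0.2929, 5.4142)
after link 4: o_4 = (1.9422, 1.1213, 6.8284)
after link 5: o_5 = (4.3917, 2.5355, 8.2426)

4.392 2.536 8.243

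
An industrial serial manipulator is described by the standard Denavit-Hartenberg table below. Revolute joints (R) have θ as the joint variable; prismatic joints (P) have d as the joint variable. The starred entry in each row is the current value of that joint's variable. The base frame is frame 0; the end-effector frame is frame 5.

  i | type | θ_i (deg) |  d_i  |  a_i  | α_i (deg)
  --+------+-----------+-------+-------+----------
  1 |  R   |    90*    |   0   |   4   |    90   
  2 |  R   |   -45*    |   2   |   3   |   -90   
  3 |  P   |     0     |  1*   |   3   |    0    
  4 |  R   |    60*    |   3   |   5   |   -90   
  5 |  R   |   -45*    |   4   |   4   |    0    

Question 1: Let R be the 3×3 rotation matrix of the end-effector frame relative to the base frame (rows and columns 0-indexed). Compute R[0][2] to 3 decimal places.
-0.500

End-effector z-axis (col 2 of R) = (-0.5000,-0.6124,0.6124)
R[0][2] = -0.5000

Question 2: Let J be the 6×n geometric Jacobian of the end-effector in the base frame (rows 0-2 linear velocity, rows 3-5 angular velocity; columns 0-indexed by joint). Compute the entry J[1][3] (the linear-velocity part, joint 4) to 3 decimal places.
-6.208

axis z_3 = (0.0000,0.7071,0.7071); lever o_n−o_3 = (-8.7796,4.4396,3.8030)
cross product → J_v[:, 3] = (-0.4501,-6.2081,6.2081)
J_ω[:, 3] = z_3
entry J[1][3] = -6.2081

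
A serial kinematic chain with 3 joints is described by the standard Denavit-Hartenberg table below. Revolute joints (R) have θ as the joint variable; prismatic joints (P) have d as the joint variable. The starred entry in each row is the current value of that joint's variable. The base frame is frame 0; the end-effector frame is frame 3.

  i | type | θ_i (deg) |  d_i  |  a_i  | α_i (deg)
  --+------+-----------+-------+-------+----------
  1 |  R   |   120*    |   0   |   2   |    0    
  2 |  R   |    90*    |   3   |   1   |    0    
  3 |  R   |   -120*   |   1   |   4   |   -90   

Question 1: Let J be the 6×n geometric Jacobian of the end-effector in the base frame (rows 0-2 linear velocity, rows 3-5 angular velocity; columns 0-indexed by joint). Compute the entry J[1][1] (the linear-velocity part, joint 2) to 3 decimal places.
-0.866

axis z_1 = (0.0000,0.0000,1.0000); lever o_n−o_1 = (-0.8660,3.5000,4.0000)
cross product → J_v[:, 1] = (-3.5000,-0.8660,0.0000)
J_ω[:, 1] = z_1
entry J[1][1] = -0.8660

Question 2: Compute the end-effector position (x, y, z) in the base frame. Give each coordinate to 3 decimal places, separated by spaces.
-1.866 5.232 4.000

after link 1: o_1 = (-1.0000, 1.7321, 0.0000)
after link 2: o_2 = (-1.8660, 1.2321, 3.0000)
after link 3: o_3 = (-1.8660, 5.2321, 4.0000)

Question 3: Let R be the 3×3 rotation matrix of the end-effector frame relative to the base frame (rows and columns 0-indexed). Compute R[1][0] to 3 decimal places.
1.000

End-effector x-axis (col 0 of R) = (0.0000,1.0000,0.0000)
R[1][0] = 1.0000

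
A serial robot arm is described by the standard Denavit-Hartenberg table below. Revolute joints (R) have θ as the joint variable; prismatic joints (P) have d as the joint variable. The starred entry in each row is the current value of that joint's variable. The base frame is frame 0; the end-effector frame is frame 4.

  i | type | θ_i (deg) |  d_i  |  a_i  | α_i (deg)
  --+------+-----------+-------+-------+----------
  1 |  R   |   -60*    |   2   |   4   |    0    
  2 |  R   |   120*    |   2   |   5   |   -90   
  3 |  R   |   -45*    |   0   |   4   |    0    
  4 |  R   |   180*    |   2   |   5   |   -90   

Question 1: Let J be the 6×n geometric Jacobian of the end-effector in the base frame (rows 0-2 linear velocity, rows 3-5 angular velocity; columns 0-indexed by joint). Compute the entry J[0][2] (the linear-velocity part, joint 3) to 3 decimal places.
-0.354

axis z_2 = (-0.8660,0.5000,0.0000); lever o_n−o_2 = (-2.0856,0.3876,-0.7071)
cross product → J_v[:, 2] = (-0.3536,-0.6124,0.7071)
J_ω[:, 2] = z_2
entry J[0][2] = -0.3536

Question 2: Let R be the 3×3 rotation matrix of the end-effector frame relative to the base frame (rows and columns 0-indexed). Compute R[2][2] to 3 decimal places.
End-effector z-axis (col 2 of R) = (-0.3536,-0.6124,0.7071)
R[2][2] = 0.7071

0.707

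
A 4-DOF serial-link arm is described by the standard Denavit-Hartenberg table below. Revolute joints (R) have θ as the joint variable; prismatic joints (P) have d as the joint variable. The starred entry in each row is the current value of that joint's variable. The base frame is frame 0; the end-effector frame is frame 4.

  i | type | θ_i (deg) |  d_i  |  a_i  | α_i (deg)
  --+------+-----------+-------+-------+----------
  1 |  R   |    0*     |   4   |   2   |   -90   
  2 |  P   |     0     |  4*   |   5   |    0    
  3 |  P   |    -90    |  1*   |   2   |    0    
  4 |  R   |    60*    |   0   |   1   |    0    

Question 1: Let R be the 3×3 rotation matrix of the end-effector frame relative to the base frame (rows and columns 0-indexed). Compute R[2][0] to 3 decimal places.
0.500

End-effector x-axis (col 0 of R) = (0.8660,-0.0000,0.5000)
R[2][0] = 0.5000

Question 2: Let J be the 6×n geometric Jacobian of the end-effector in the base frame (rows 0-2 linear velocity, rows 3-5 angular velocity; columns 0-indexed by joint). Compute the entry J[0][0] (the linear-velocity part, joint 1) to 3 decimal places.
-5.000

axis z_0 = ẑ; lever o_n−o_0 = (7.8660,5.0000,6.5000)
cross product → J_v[:, 0] = (-5.0000,7.8660,0.0000)
J_ω[:, 0] = z_0
entry J[0][0] = -5.0000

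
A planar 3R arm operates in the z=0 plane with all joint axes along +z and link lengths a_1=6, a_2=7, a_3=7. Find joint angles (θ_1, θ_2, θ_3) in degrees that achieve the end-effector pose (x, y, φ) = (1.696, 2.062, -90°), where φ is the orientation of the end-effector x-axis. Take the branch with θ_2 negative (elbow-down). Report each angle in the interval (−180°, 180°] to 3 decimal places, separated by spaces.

128.800 -90.003 -128.797

wrist centre = target − a_3·(cos φ, sin φ) = (1.6960, 9.0620)
cos θ_2 = (84.9963−6²−7²)/(2·6·7) = -0.0000; θ_2 = -90.0026° (elbow-down)
β = atan2(9.0620,1.6960) = 79.3994°; ψ = atan2(-7.0000,5.9997) = -49.4002°
θ_1 = β − ψ = 128.7996°
θ_3 = φ − θ_1 − θ_2 = -128.7971° (wrapped to (-180°,180°])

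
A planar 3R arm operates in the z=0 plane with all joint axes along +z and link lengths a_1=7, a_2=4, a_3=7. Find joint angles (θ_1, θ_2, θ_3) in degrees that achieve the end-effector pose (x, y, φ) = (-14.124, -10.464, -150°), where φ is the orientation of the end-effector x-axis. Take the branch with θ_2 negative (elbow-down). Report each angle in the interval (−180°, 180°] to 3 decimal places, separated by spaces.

wrist centre = target − a_3·(cos φ, sin φ) = (-8.0618, -6.9640)
cos θ_2 = (113.4903−7²−4²)/(2·7·4) = 0.8659; θ_2 = -30.0146° (elbow-down)
β = atan2(-6.9640,-8.0618) = -139.1787°; ψ = atan2(-2.0009,10.4636) = -10.8256°
θ_1 = β − ψ = -128.3531°
θ_3 = φ − θ_1 − θ_2 = 8.3678° (wrapped to (-180°,180°])

-128.353 -30.015 8.368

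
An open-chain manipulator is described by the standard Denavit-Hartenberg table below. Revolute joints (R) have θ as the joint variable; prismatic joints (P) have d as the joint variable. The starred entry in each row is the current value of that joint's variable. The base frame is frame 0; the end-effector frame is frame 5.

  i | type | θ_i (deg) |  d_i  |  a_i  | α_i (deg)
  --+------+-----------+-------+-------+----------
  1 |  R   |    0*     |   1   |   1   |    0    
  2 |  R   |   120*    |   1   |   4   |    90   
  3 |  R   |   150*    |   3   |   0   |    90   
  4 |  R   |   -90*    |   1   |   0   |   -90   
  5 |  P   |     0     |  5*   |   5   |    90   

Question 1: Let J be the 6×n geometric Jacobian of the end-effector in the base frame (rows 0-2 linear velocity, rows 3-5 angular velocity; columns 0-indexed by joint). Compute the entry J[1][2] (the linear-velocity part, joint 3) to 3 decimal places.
-2.915

axis z_2 = (0.8660,0.5000,0.0000); lever o_n−o_2 = (0.1830,-4.3170,3.3660)
cross product → J_v[:, 2] = (1.6830,-2.9151,-3.8301)
J_ω[:, 2] = z_2
entry J[1][2] = -2.9151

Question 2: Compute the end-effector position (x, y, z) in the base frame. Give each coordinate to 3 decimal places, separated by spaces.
-0.817 -0.853 5.366

after link 1: o_1 = (1.0000, 0.0000, 1.0000)
after link 2: o_2 = (-1.0000, 3.4641, 2.0000)
after link 3: o_3 = (1.5981, 4.9641, 2.0000)
after link 4: o_4 = (1.3481, 5.3971, 2.8660)
after link 5: o_5 = (-0.8170, -0.8529, 5.3660)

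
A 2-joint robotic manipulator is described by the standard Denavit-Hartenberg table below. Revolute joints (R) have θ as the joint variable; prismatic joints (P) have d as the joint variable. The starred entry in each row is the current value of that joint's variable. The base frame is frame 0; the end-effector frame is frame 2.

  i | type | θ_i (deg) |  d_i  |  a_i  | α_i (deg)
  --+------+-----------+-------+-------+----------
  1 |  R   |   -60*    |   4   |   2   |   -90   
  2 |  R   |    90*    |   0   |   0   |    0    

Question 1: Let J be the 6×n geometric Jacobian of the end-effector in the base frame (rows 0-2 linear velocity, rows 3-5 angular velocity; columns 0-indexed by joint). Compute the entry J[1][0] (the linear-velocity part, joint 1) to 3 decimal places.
axis z_0 = ẑ; lever o_n−o_0 = (1.0000,-1.7321,4.0000)
cross product → J_v[:, 0] = (1.7321,1.0000,-0.0000)
J_ω[:, 0] = z_0
entry J[1][0] = 1.0000

1.000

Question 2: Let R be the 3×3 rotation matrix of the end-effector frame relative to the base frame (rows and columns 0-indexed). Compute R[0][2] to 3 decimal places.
0.866

End-effector z-axis (col 2 of R) = (0.8660,0.5000,0.0000)
R[0][2] = 0.8660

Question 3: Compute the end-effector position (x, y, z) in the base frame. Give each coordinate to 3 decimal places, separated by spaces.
1.000 -1.732 4.000

after link 1: o_1 = (1.0000, -1.7321, 4.0000)
after link 2: o_2 = (1.0000, -1.7321, 4.0000)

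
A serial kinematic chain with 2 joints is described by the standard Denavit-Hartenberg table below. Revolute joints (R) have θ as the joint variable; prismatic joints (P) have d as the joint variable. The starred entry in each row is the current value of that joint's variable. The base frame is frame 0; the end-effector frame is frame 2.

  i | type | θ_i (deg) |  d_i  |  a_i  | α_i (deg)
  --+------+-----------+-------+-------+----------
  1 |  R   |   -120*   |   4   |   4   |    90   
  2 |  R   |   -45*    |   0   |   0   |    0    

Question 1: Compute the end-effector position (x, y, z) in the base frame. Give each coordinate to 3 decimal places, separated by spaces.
after link 1: o_1 = (-2.0000, -3.4641, 4.0000)
after link 2: o_2 = (-2.0000, -3.4641, 4.0000)

-2.000 -3.464 4.000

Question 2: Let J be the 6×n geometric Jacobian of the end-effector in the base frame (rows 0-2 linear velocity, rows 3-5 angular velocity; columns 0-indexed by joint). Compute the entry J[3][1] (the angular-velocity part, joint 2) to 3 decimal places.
-0.866

axis z_1 = (-0.8660,0.5000,0.0000); lever o_n−o_1 = (0.0000,0.0000,0.0000)
cross product → J_v[:, 1] = (0.0000,0.0000,-0.0000)
J_ω[:, 1] = z_1
entry J[3][1] = -0.8660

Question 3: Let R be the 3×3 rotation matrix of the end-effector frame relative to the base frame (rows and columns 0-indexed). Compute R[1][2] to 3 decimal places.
End-effector z-axis (col 2 of R) = (-0.8660,0.5000,0.0000)
R[1][2] = 0.5000

0.500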